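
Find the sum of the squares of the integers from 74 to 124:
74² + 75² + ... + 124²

Use ∑_{k=1}^{n} k² = n(n+1)(2n+1)/6, then subtract the first 73 terms.
∑_{k=1}^{124} k² = 124×125×249/6 = 643250
∑_{k=1}^{73} k² = 73×74×147/6 = 132349
∑_{k=74}^{124} k² = 643250 - 132349 = 510901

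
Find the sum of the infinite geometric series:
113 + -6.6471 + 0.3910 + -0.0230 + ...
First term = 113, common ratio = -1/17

For |r| < 1, S = a / (1 - r)
S = 113 / (1 - (-1/17))
S = 113 / (18/17)
S = 1921/18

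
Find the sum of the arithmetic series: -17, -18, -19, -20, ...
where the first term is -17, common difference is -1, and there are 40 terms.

Sₙ = n/2 × (first + last)
Last term = a + (n-1)d = -17 + (40-1)×(-1) = -56
S_40 = 40/2 × (-17 + (-56))
S_40 = 40/2 × (-73) = -1460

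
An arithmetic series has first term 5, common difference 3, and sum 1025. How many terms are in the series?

Using S = n/2 × [2a + (n-1)d]
1025 = n/2 × [2(5) + (n-1)(3)]
1025 = n/2 × [10 + 3n - 3]
2050 = n × [7 + 3n]
3n² + (7)n - 2050 = 0
Discriminant: Δ = (7)² - 4(3)(-2050) = 49 + 24600 = 24649
√Δ = 157
n = [-(7) + √Δ] / (2·3) = (-7 + 157) / 6 = 150 / 6 = 25
(The negative root is discarded since n must be a positive integer.)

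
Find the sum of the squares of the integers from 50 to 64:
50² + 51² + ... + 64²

Use ∑_{k=1}^{n} k² = n(n+1)(2n+1)/6, then subtract the first 49 terms.
∑_{k=1}^{64} k² = 64×65×129/6 = 89440
∑_{k=1}^{49} k² = 49×50×99/6 = 40425
∑_{k=50}^{64} k² = 89440 - 40425 = 49015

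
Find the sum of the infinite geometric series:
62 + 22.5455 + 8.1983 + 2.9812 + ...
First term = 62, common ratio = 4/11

For |r| < 1, S = a / (1 - r)
S = 62 / (1 - (4/11))
S = 62 / (7/11)
S = 682/7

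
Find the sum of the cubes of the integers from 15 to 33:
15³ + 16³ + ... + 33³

Use ∑_{k=1}^{n} k³ = [n(n+1)/2]², then subtract the first 14 terms.
∑_{k=1}^{33} k³ = [33×34/2]² = 561² = 314721
∑_{k=1}^{14} k³ = [14×15/2]² = 105² = 11025
∑_{k=15}^{33} k³ = 314721 - 11025 = 303696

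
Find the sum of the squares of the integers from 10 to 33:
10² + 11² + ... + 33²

Use ∑_{k=1}^{n} k² = n(n+1)(2n+1)/6, then subtract the first 9 terms.
∑_{k=1}^{33} k² = 33×34×67/6 = 12529
∑_{k=1}^{9} k² = 9×10×19/6 = 285
∑_{k=10}^{33} k² = 12529 - 285 = 12244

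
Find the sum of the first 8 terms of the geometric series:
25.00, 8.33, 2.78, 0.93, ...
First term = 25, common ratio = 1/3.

Sₙ = a(1 - rⁿ) / (1 - r)
S_8 = 25(1 - (1/3)^8) / (1 - (1/3))
S_8 = 25(1 - (1/6561)) / (2/3)
S_8 = 82000/2187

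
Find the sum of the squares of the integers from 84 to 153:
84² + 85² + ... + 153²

Use ∑_{k=1}^{n} k² = n(n+1)(2n+1)/6, then subtract the first 83 terms.
∑_{k=1}^{153} k² = 153×154×307/6 = 1205589
∑_{k=1}^{83} k² = 83×84×167/6 = 194054
∑_{k=84}^{153} k² = 1205589 - 194054 = 1011535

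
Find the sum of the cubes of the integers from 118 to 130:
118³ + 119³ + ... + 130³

Use ∑_{k=1}^{n} k³ = [n(n+1)/2]², then subtract the first 117 terms.
∑_{k=1}^{130} k³ = [130×131/2]² = 8515² = 72505225
∑_{k=1}^{117} k³ = [117×118/2]² = 6903² = 47651409
∑_{k=118}^{130} k³ = 72505225 - 47651409 = 24853816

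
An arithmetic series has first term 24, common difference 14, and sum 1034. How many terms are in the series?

Using S = n/2 × [2a + (n-1)d]
1034 = n/2 × [2(24) + (n-1)(14)]
1034 = n/2 × [48 + 14n - 14]
2068 = n × [34 + 14n]
14n² + (34)n - 2068 = 0
Discriminant: Δ = (34)² - 4(14)(-2068) = 1156 + 115808 = 116964
√Δ = 342
n = [-(34) + √Δ] / (2·14) = (-34 + 342) / 28 = 308 / 28 = 11
(The negative root is discarded since n must be a positive integer.)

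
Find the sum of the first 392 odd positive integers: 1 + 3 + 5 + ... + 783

Sum of first n odd numbers = n²
= 392²
= 153664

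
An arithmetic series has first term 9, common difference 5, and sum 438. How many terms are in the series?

Using S = n/2 × [2a + (n-1)d]
438 = n/2 × [2(9) + (n-1)(5)]
438 = n/2 × [18 + 5n - 5]
876 = n × [13 + 5n]
5n² + (13)n - 876 = 0
Discriminant: Δ = (13)² - 4(5)(-876) = 169 + 17520 = 17689
√Δ = 133
n = [-(13) + √Δ] / (2·5) = (-13 + 133) / 10 = 120 / 10 = 12
(The negative root is discarded since n must be a positive integer.)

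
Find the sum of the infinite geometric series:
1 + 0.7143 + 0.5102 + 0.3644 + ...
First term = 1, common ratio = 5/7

For |r| < 1, S = a / (1 - r)
S = 1 / (1 - (5/7))
S = 1 / (2/7)
S = 7/2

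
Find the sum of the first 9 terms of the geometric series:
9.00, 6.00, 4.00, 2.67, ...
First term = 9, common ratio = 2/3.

Sₙ = a(1 - rⁿ) / (1 - r)
S_9 = 9(1 - (2/3)^9) / (1 - (2/3))
S_9 = 9(1 - (512/19683)) / (1/3)
S_9 = 19171/729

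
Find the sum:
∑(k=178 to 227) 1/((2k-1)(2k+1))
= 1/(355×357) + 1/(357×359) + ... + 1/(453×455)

Partial fractions: 1/((2k-1)(2k+1)) = (1/2)[1/(2k-1) - 1/(2k+1)]
The series telescopes:
= (1/2)[1/355 - 1/455]
= 2/6461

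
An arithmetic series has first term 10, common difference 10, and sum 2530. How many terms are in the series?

Using S = n/2 × [2a + (n-1)d]
2530 = n/2 × [2(10) + (n-1)(10)]
2530 = n/2 × [20 + 10n - 10]
5060 = n × [10 + 10n]
10n² + (10)n - 5060 = 0
Discriminant: Δ = (10)² - 4(10)(-5060) = 100 + 202400 = 202500
√Δ = 450
n = [-(10) + √Δ] / (2·10) = (-10 + 450) / 20 = 440 / 20 = 22
(The negative root is discarded since n must be a positive integer.)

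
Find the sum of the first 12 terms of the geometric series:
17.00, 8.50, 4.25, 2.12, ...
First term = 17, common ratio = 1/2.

Sₙ = a(1 - rⁿ) / (1 - r)
S_12 = 17(1 - (1/2)^12) / (1 - (1/2))
S_12 = 17(1 - (1/4096)) / (1/2)
S_12 = 69615/2048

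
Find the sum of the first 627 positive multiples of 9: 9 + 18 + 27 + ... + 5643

Factor out 9: = 9(1 + 2 + ... + 627) = 9 × n(n+1)/2
= 9 × 627×628/2
= 9 × 196878
= 1771902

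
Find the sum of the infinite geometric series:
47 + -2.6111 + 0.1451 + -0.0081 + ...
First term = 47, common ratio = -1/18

For |r| < 1, S = a / (1 - r)
S = 47 / (1 - (-1/18))
S = 47 / (19/18)
S = 846/19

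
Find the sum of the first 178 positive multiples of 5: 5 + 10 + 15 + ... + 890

Factor out 5: = 5(1 + 2 + ... + 178) = 5 × n(n+1)/2
= 5 × 178×179/2
= 5 × 15931
= 79655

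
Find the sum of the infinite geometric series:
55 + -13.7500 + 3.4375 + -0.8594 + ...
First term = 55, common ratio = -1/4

For |r| < 1, S = a / (1 - r)
S = 55 / (1 - (-1/4))
S = 55 / (5/4)
S = 44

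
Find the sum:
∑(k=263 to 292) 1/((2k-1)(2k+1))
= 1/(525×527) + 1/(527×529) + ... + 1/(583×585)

Partial fractions: 1/((2k-1)(2k+1)) = (1/2)[1/(2k-1) - 1/(2k+1)]
The series telescopes:
= (1/2)[1/525 - 1/585]
= 2/20475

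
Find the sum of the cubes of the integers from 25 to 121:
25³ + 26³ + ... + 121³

Use ∑_{k=1}^{n} k³ = [n(n+1)/2]², then subtract the first 24 terms.
∑_{k=1}^{121} k³ = [121×122/2]² = 7381² = 54479161
∑_{k=1}^{24} k³ = [24×25/2]² = 300² = 90000
∑_{k=25}^{121} k³ = 54479161 - 90000 = 54389161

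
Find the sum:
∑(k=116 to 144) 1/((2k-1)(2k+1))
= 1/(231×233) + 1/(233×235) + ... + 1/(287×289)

Partial fractions: 1/((2k-1)(2k+1)) = (1/2)[1/(2k-1) - 1/(2k+1)]
The series telescopes:
= (1/2)[1/231 - 1/289]
= 29/66759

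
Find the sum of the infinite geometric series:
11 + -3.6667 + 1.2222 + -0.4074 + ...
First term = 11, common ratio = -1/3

For |r| < 1, S = a / (1 - r)
S = 11 / (1 - (-1/3))
S = 11 / (4/3)
S = 33/4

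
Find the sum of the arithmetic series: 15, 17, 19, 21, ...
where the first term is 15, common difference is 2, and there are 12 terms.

Sₙ = n/2 × (first + last)
Last term = a + (n-1)d = 15 + (12-1)×2 = 37
S_12 = 12/2 × (15 + 37)
S_12 = 12/2 × 52 = 312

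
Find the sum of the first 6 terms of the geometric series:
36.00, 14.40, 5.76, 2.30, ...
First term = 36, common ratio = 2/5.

Sₙ = a(1 - rⁿ) / (1 - r)
S_6 = 36(1 - (2/5)^6) / (1 - (2/5))
S_6 = 36(1 - (64/15625)) / (3/5)
S_6 = 186732/3125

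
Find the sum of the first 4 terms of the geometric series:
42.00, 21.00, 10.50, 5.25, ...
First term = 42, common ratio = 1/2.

Sₙ = a(1 - rⁿ) / (1 - r)
S_4 = 42(1 - (1/2)^4) / (1 - (1/2))
S_4 = 42(1 - (1/16)) / (1/2)
S_4 = 315/4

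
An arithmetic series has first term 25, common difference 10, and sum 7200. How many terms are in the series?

Using S = n/2 × [2a + (n-1)d]
7200 = n/2 × [2(25) + (n-1)(10)]
7200 = n/2 × [50 + 10n - 10]
14400 = n × [40 + 10n]
10n² + (40)n - 14400 = 0
Discriminant: Δ = (40)² - 4(10)(-14400) = 1600 + 576000 = 577600
√Δ = 760
n = [-(40) + √Δ] / (2·10) = (-40 + 760) / 20 = 720 / 20 = 36
(The negative root is discarded since n must be a positive integer.)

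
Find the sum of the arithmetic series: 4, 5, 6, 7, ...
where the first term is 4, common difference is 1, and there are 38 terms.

Sₙ = n/2 × (first + last)
Last term = a + (n-1)d = 4 + (38-1)×1 = 41
S_38 = 38/2 × (4 + 41)
S_38 = 38/2 × 45 = 855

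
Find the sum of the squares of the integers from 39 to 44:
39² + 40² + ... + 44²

Use ∑_{k=1}^{n} k² = n(n+1)(2n+1)/6, then subtract the first 38 terms.
∑_{k=1}^{44} k² = 44×45×89/6 = 29370
∑_{k=1}^{38} k² = 38×39×77/6 = 19019
∑_{k=39}^{44} k² = 29370 - 19019 = 10351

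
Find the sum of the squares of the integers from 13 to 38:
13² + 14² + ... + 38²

Use ∑_{k=1}^{n} k² = n(n+1)(2n+1)/6, then subtract the first 12 terms.
∑_{k=1}^{38} k² = 38×39×77/6 = 19019
∑_{k=1}^{12} k² = 12×13×25/6 = 650
∑_{k=13}^{38} k² = 19019 - 650 = 18369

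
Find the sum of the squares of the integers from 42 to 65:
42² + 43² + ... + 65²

Use ∑_{k=1}^{n} k² = n(n+1)(2n+1)/6, then subtract the first 41 terms.
∑_{k=1}^{65} k² = 65×66×131/6 = 93665
∑_{k=1}^{41} k² = 41×42×83/6 = 23821
∑_{k=42}^{65} k² = 93665 - 23821 = 69844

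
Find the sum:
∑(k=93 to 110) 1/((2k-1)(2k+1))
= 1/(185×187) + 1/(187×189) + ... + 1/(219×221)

Partial fractions: 1/((2k-1)(2k+1)) = (1/2)[1/(2k-1) - 1/(2k+1)]
The series telescopes:
= (1/2)[1/185 - 1/221]
= 18/40885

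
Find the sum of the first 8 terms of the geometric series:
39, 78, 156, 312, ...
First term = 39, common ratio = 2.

Sₙ = a(1 - rⁿ) / (1 - r)
S_8 = 39(1 - 2^8) / (1 - 2)
S_8 = 39(1 - 256) / (-1)
S_8 = 9945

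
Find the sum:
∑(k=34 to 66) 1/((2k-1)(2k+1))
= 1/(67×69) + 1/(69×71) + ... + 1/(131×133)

Partial fractions: 1/((2k-1)(2k+1)) = (1/2)[1/(2k-1) - 1/(2k+1)]
The series telescopes:
= (1/2)[1/67 - 1/133]
= 33/8911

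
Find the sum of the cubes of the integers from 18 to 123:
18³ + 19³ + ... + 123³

Use ∑_{k=1}^{n} k³ = [n(n+1)/2]², then subtract the first 17 terms.
∑_{k=1}^{123} k³ = [123×124/2]² = 7626² = 58155876
∑_{k=1}^{17} k³ = [17×18/2]² = 153² = 23409
∑_{k=18}^{123} k³ = 58155876 - 23409 = 58132467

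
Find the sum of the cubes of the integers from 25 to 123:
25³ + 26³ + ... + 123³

Use ∑_{k=1}^{n} k³ = [n(n+1)/2]², then subtract the first 24 terms.
∑_{k=1}^{123} k³ = [123×124/2]² = 7626² = 58155876
∑_{k=1}^{24} k³ = [24×25/2]² = 300² = 90000
∑_{k=25}^{123} k³ = 58155876 - 90000 = 58065876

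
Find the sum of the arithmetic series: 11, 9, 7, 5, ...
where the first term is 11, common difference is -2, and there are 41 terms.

Sₙ = n/2 × (first + last)
Last term = a + (n-1)d = 11 + (41-1)×(-2) = -69
S_41 = 41/2 × (11 + (-69))
S_41 = 41/2 × (-58) = -1189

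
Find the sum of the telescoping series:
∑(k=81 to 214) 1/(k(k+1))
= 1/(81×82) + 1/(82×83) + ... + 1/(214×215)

Partial fractions: 1/(k(k+1)) = 1/k - 1/(k+1)
The series telescopes:
= (1/81 - 1/82) + (1/82 - 1/83) + ... + (1/214 - 1/215)
= 1/81 - 1/215
= 134/17415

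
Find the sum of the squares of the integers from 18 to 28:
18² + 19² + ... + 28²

Use ∑_{k=1}^{n} k² = n(n+1)(2n+1)/6, then subtract the first 17 terms.
∑_{k=1}^{28} k² = 28×29×57/6 = 7714
∑_{k=1}^{17} k² = 17×18×35/6 = 1785
∑_{k=18}^{28} k² = 7714 - 1785 = 5929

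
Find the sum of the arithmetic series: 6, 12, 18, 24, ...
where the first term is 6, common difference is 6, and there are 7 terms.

Sₙ = n/2 × (first + last)
Last term = a + (n-1)d = 6 + (7-1)×6 = 42
S_7 = 7/2 × (6 + 42)
S_7 = 7/2 × 48 = 168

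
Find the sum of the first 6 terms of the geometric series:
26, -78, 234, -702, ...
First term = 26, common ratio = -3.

Sₙ = a(1 - rⁿ) / (1 - r)
S_6 = 26(1 - (-3)^6) / (1 - (-3))
S_6 = 26(1 - 729) / (4)
S_6 = -4732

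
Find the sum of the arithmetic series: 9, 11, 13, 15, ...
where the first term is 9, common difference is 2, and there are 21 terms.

Sₙ = n/2 × (first + last)
Last term = a + (n-1)d = 9 + (21-1)×2 = 49
S_21 = 21/2 × (9 + 49)
S_21 = 21/2 × 58 = 609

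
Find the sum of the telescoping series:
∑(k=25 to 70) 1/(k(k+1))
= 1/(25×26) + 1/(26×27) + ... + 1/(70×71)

Partial fractions: 1/(k(k+1)) = 1/k - 1/(k+1)
The series telescopes:
= (1/25 - 1/26) + (1/26 - 1/27) + ... + (1/70 - 1/71)
= 1/25 - 1/71
= 46/1775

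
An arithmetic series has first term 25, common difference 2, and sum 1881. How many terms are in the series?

Using S = n/2 × [2a + (n-1)d]
1881 = n/2 × [2(25) + (n-1)(2)]
1881 = n/2 × [50 + 2n - 2]
3762 = n × [48 + 2n]
2n² + (48)n - 3762 = 0
Discriminant: Δ = (48)² - 4(2)(-3762) = 2304 + 30096 = 32400
√Δ = 180
n = [-(48) + √Δ] / (2·2) = (-48 + 180) / 4 = 132 / 4 = 33
(The negative root is discarded since n must be a positive integer.)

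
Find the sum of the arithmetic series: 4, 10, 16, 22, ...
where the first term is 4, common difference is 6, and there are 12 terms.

Sₙ = n/2 × (first + last)
Last term = a + (n-1)d = 4 + (12-1)×6 = 70
S_12 = 12/2 × (4 + 70)
S_12 = 12/2 × 74 = 444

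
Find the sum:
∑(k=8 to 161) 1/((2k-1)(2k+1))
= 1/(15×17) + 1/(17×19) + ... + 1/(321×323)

Partial fractions: 1/((2k-1)(2k+1)) = (1/2)[1/(2k-1) - 1/(2k+1)]
The series telescopes:
= (1/2)[1/15 - 1/323]
= 154/4845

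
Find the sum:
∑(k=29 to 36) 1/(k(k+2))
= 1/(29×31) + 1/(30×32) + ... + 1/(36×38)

Partial fractions: 1/(k(k+2)) = (1/2)[1/k - 1/(k+2)]
Telescoping leaves the first two and last two terms:
= (1/2)[1/29 + 1/30 - 1/37 - 1/38]
= 2213/305805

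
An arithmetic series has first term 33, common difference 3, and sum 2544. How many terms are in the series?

Using S = n/2 × [2a + (n-1)d]
2544 = n/2 × [2(33) + (n-1)(3)]
2544 = n/2 × [66 + 3n - 3]
5088 = n × [63 + 3n]
3n² + (63)n - 5088 = 0
Discriminant: Δ = (63)² - 4(3)(-5088) = 3969 + 61056 = 65025
√Δ = 255
n = [-(63) + √Δ] / (2·3) = (-63 + 255) / 6 = 192 / 6 = 32
(The negative root is discarded since n must be a positive integer.)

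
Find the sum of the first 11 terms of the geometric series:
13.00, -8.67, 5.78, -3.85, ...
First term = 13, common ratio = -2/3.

Sₙ = a(1 - rⁿ) / (1 - r)
S_11 = 13(1 - (-2/3)^11) / (1 - (-2/3))
S_11 = 13(1 - (-2048/177147)) / (5/3)
S_11 = 465907/59049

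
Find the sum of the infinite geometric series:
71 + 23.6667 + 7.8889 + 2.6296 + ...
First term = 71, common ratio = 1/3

For |r| < 1, S = a / (1 - r)
S = 71 / (1 - (1/3))
S = 71 / (2/3)
S = 213/2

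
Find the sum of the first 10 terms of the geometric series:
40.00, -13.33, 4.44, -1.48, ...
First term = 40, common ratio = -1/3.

Sₙ = a(1 - rⁿ) / (1 - r)
S_10 = 40(1 - (-1/3)^10) / (1 - (-1/3))
S_10 = 40(1 - (1/59049)) / (4/3)
S_10 = 590480/19683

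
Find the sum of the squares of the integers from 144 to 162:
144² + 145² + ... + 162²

Use ∑_{k=1}^{n} k² = n(n+1)(2n+1)/6, then subtract the first 143 terms.
∑_{k=1}^{162} k² = 162×163×325/6 = 1430325
∑_{k=1}^{143} k² = 143×144×287/6 = 984984
∑_{k=144}^{162} k² = 1430325 - 984984 = 445341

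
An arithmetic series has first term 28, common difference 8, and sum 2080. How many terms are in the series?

Using S = n/2 × [2a + (n-1)d]
2080 = n/2 × [2(28) + (n-1)(8)]
2080 = n/2 × [56 + 8n - 8]
4160 = n × [48 + 8n]
8n² + (48)n - 4160 = 0
Discriminant: Δ = (48)² - 4(8)(-4160) = 2304 + 133120 = 135424
√Δ = 368
n = [-(48) + √Δ] / (2·8) = (-48 + 368) / 16 = 320 / 16 = 20
(The negative root is discarded since n must be a positive integer.)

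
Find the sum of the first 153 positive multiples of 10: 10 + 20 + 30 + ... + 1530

Factor out 10: = 10(1 + 2 + ... + 153) = 10 × n(n+1)/2
= 10 × 153×154/2
= 10 × 11781
= 117810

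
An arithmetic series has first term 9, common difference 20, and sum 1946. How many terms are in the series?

Using S = n/2 × [2a + (n-1)d]
1946 = n/2 × [2(9) + (n-1)(20)]
1946 = n/2 × [18 + 20n - 20]
3892 = n × [-2 + 20n]
20n² + (-2)n - 3892 = 0
Discriminant: Δ = (-2)² - 4(20)(-3892) = 4 + 311360 = 311364
√Δ = 558
n = [-(-2) + √Δ] / (2·20) = (2 + 558) / 40 = 560 / 40 = 14
(The negative root is discarded since n must be a positive integer.)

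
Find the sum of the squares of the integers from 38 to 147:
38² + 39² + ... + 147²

Use ∑_{k=1}^{n} k² = n(n+1)(2n+1)/6, then subtract the first 37 terms.
∑_{k=1}^{147} k² = 147×148×295/6 = 1069670
∑_{k=1}^{37} k² = 37×38×75/6 = 17575
∑_{k=38}^{147} k² = 1069670 - 17575 = 1052095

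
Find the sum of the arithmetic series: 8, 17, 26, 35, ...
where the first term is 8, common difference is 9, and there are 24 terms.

Sₙ = n/2 × (first + last)
Last term = a + (n-1)d = 8 + (24-1)×9 = 215
S_24 = 24/2 × (8 + 215)
S_24 = 24/2 × 223 = 2676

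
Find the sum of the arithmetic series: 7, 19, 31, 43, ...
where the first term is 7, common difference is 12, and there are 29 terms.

Sₙ = n/2 × (first + last)
Last term = a + (n-1)d = 7 + (29-1)×12 = 343
S_29 = 29/2 × (7 + 343)
S_29 = 29/2 × 350 = 5075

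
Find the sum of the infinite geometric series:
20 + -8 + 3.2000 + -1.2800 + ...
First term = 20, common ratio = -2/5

For |r| < 1, S = a / (1 - r)
S = 20 / (1 - (-2/5))
S = 20 / (7/5)
S = 100/7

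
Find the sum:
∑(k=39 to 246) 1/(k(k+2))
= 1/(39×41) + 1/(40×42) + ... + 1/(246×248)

Partial fractions: 1/(k(k+2)) = (1/2)[1/k - 1/(k+2)]
Telescoping leaves the first two and last two terms:
= (1/2)[1/39 + 1/40 - 1/247 - 1/248]
= 19553/918840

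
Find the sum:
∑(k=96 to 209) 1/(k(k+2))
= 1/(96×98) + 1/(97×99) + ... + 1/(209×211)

Partial fractions: 1/(k(k+2)) = (1/2)[1/k - 1/(k+2)]
Telescoping leaves the first two and last two terms:
= (1/2)[1/96 + 1/97 - 1/210 - 1/211]
= 771913/137538240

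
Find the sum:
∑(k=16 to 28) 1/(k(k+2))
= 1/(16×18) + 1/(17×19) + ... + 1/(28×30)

Partial fractions: 1/(k(k+2)) = (1/2)[1/k - 1/(k+2)]
Telescoping leaves the first two and last two terms:
= (1/2)[1/16 + 1/17 - 1/29 - 1/30]
= 6331/236640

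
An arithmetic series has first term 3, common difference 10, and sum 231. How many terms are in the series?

Using S = n/2 × [2a + (n-1)d]
231 = n/2 × [2(3) + (n-1)(10)]
231 = n/2 × [6 + 10n - 10]
462 = n × [-4 + 10n]
10n² + (-4)n - 462 = 0
Discriminant: Δ = (-4)² - 4(10)(-462) = 16 + 18480 = 18496
√Δ = 136
n = [-(-4) + √Δ] / (2·10) = (4 + 136) / 20 = 140 / 20 = 7
(The negative root is discarded since n must be a positive integer.)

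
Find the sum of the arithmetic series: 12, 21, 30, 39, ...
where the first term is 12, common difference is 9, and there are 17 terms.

Sₙ = n/2 × (first + last)
Last term = a + (n-1)d = 12 + (17-1)×9 = 156
S_17 = 17/2 × (12 + 156)
S_17 = 17/2 × 168 = 1428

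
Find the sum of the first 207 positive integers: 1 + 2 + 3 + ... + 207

Formula: ∑k = n(n+1)/2
= 207×208/2
= 43056/2
= 21528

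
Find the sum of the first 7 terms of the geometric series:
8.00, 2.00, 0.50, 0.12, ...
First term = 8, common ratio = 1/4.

Sₙ = a(1 - rⁿ) / (1 - r)
S_7 = 8(1 - (1/4)^7) / (1 - (1/4))
S_7 = 8(1 - (1/16384)) / (3/4)
S_7 = 5461/512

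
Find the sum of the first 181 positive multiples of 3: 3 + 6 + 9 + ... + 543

Factor out 3: = 3(1 + 2 + ... + 181) = 3 × n(n+1)/2
= 3 × 181×182/2
= 3 × 16471
= 49413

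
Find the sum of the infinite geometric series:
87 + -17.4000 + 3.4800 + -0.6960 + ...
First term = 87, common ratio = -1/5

For |r| < 1, S = a / (1 - r)
S = 87 / (1 - (-1/5))
S = 87 / (6/5)
S = 145/2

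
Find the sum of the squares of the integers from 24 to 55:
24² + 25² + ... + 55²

Use ∑_{k=1}^{n} k² = n(n+1)(2n+1)/6, then subtract the first 23 terms.
∑_{k=1}^{55} k² = 55×56×111/6 = 56980
∑_{k=1}^{23} k² = 23×24×47/6 = 4324
∑_{k=24}^{55} k² = 56980 - 4324 = 52656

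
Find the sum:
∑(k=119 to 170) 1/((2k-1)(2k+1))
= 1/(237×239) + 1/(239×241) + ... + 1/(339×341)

Partial fractions: 1/((2k-1)(2k+1)) = (1/2)[1/(2k-1) - 1/(2k+1)]
The series telescopes:
= (1/2)[1/237 - 1/341]
= 52/80817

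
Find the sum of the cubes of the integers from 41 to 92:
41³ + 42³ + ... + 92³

Use ∑_{k=1}^{n} k³ = [n(n+1)/2]², then subtract the first 40 terms.
∑_{k=1}^{92} k³ = [92×93/2]² = 4278² = 18301284
∑_{k=1}^{40} k³ = [40×41/2]² = 820² = 672400
∑_{k=41}^{92} k³ = 18301284 - 672400 = 17628884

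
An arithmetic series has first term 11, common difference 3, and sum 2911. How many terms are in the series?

Using S = n/2 × [2a + (n-1)d]
2911 = n/2 × [2(11) + (n-1)(3)]
2911 = n/2 × [22 + 3n - 3]
5822 = n × [19 + 3n]
3n² + (19)n - 5822 = 0
Discriminant: Δ = (19)² - 4(3)(-5822) = 361 + 69864 = 70225
√Δ = 265
n = [-(19) + √Δ] / (2·3) = (-19 + 265) / 6 = 246 / 6 = 41
(The negative root is discarded since n must be a positive integer.)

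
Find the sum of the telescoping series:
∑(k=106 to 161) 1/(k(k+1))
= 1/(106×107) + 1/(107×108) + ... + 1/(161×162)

Partial fractions: 1/(k(k+1)) = 1/k - 1/(k+1)
The series telescopes:
= (1/106 - 1/107) + (1/107 - 1/108) + ... + (1/161 - 1/162)
= 1/106 - 1/162
= 14/4293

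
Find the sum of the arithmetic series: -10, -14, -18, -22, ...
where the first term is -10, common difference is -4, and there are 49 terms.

Sₙ = n/2 × (first + last)
Last term = a + (n-1)d = -10 + (49-1)×(-4) = -202
S_49 = 49/2 × (-10 + (-202))
S_49 = 49/2 × (-212) = -5194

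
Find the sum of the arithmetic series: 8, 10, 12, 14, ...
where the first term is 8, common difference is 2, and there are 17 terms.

Sₙ = n/2 × (first + last)
Last term = a + (n-1)d = 8 + (17-1)×2 = 40
S_17 = 17/2 × (8 + 40)
S_17 = 17/2 × 48 = 408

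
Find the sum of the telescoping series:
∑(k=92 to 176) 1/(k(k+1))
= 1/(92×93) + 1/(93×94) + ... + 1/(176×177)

Partial fractions: 1/(k(k+1)) = 1/k - 1/(k+1)
The series telescopes:
= (1/92 - 1/93) + (1/93 - 1/94) + ... + (1/176 - 1/177)
= 1/92 - 1/177
= 85/16284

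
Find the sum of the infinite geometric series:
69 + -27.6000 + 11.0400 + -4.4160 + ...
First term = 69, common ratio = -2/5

For |r| < 1, S = a / (1 - r)
S = 69 / (1 - (-2/5))
S = 69 / (7/5)
S = 345/7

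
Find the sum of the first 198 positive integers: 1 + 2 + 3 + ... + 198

Formula: ∑k = n(n+1)/2
= 198×199/2
= 39402/2
= 19701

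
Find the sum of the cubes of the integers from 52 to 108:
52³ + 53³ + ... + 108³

Use ∑_{k=1}^{n} k³ = [n(n+1)/2]², then subtract the first 51 terms.
∑_{k=1}^{108} k³ = [108×109/2]² = 5886² = 34644996
∑_{k=1}^{51} k³ = [51×52/2]² = 1326² = 1758276
∑_{k=52}^{108} k³ = 34644996 - 1758276 = 32886720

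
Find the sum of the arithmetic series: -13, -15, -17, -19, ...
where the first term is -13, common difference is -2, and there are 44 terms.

Sₙ = n/2 × (first + last)
Last term = a + (n-1)d = -13 + (44-1)×(-2) = -99
S_44 = 44/2 × (-13 + (-99))
S_44 = 44/2 × (-112) = -2464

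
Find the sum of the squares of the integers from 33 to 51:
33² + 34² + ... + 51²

Use ∑_{k=1}^{n} k² = n(n+1)(2n+1)/6, then subtract the first 32 terms.
∑_{k=1}^{51} k² = 51×52×103/6 = 45526
∑_{k=1}^{32} k² = 32×33×65/6 = 11440
∑_{k=33}^{51} k² = 45526 - 11440 = 34086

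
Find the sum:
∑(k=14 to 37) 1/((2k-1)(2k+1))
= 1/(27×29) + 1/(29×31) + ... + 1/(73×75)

Partial fractions: 1/((2k-1)(2k+1)) = (1/2)[1/(2k-1) - 1/(2k+1)]
The series telescopes:
= (1/2)[1/27 - 1/75]
= 8/675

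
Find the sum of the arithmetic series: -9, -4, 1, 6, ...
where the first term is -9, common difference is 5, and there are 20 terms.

Sₙ = n/2 × (first + last)
Last term = a + (n-1)d = -9 + (20-1)×5 = 86
S_20 = 20/2 × (-9 + 86)
S_20 = 20/2 × 77 = 770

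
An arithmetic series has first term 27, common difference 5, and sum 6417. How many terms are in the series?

Using S = n/2 × [2a + (n-1)d]
6417 = n/2 × [2(27) + (n-1)(5)]
6417 = n/2 × [54 + 5n - 5]
12834 = n × [49 + 5n]
5n² + (49)n - 12834 = 0
Discriminant: Δ = (49)² - 4(5)(-12834) = 2401 + 256680 = 259081
√Δ = 509
n = [-(49) + √Δ] / (2·5) = (-49 + 509) / 10 = 460 / 10 = 46
(The negative root is discarded since n must be a positive integer.)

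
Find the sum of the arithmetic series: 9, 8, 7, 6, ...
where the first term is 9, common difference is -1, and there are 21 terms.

Sₙ = n/2 × (first + last)
Last term = a + (n-1)d = 9 + (21-1)×(-1) = -11
S_21 = 21/2 × (9 + (-11))
S_21 = 21/2 × (-2) = -21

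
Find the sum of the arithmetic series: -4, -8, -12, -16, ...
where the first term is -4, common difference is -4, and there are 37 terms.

Sₙ = n/2 × (first + last)
Last term = a + (n-1)d = -4 + (37-1)×(-4) = -148
S_37 = 37/2 × (-4 + (-148))
S_37 = 37/2 × (-152) = -2812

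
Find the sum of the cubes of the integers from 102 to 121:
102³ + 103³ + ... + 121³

Use ∑_{k=1}^{n} k³ = [n(n+1)/2]², then subtract the first 101 terms.
∑_{k=1}^{121} k³ = [121×122/2]² = 7381² = 54479161
∑_{k=1}^{101} k³ = [101×102/2]² = 5151² = 26532801
∑_{k=102}^{121} k³ = 54479161 - 26532801 = 27946360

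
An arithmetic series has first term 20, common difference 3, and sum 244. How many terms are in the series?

Using S = n/2 × [2a + (n-1)d]
244 = n/2 × [2(20) + (n-1)(3)]
244 = n/2 × [40 + 3n - 3]
488 = n × [37 + 3n]
3n² + (37)n - 488 = 0
Discriminant: Δ = (37)² - 4(3)(-488) = 1369 + 5856 = 7225
√Δ = 85
n = [-(37) + √Δ] / (2·3) = (-37 + 85) / 6 = 48 / 6 = 8
(The negative root is discarded since n must be a positive integer.)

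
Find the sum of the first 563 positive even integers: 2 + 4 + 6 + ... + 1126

Sum of first n even numbers = n(n+1)
= 563×564
= 317532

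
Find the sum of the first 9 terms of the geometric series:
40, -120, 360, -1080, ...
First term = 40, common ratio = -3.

Sₙ = a(1 - rⁿ) / (1 - r)
S_9 = 40(1 - (-3)^9) / (1 - (-3))
S_9 = 40(1 - (-19683)) / (4)
S_9 = 196840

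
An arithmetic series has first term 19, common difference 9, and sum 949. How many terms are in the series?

Using S = n/2 × [2a + (n-1)d]
949 = n/2 × [2(19) + (n-1)(9)]
949 = n/2 × [38 + 9n - 9]
1898 = n × [29 + 9n]
9n² + (29)n - 1898 = 0
Discriminant: Δ = (29)² - 4(9)(-1898) = 841 + 68328 = 69169
√Δ = 263
n = [-(29) + √Δ] / (2·9) = (-29 + 263) / 18 = 234 / 18 = 13
(The negative root is discarded since n must be a positive integer.)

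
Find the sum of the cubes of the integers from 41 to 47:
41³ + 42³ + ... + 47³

Use ∑_{k=1}^{n} k³ = [n(n+1)/2]², then subtract the first 40 terms.
∑_{k=1}^{47} k³ = [47×48/2]² = 1128² = 1272384
∑_{k=1}^{40} k³ = [40×41/2]² = 820² = 672400
∑_{k=41}^{47} k³ = 1272384 - 672400 = 599984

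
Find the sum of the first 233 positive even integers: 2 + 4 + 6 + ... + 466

Sum of first n even numbers = n(n+1)
= 233×234
= 54522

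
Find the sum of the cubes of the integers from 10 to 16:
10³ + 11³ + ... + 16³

Use ∑_{k=1}^{n} k³ = [n(n+1)/2]², then subtract the first 9 terms.
∑_{k=1}^{16} k³ = [16×17/2]² = 136² = 18496
∑_{k=1}^{9} k³ = [9×10/2]² = 45² = 2025
∑_{k=10}^{16} k³ = 18496 - 2025 = 16471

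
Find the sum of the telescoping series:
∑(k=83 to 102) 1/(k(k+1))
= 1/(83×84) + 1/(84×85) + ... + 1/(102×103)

Partial fractions: 1/(k(k+1)) = 1/k - 1/(k+1)
The series telescopes:
= (1/83 - 1/84) + (1/84 - 1/85) + ... + (1/102 - 1/103)
= 1/83 - 1/103
= 20/8549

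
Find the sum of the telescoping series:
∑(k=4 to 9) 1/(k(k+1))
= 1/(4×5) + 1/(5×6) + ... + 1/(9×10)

Partial fractions: 1/(k(k+1)) = 1/k - 1/(k+1)
The series telescopes:
= (1/4 - 1/5) + (1/5 - 1/6) + ... + (1/9 - 1/10)
= 1/4 - 1/10
= 3/20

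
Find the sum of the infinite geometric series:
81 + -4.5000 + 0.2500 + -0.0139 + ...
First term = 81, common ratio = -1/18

For |r| < 1, S = a / (1 - r)
S = 81 / (1 - (-1/18))
S = 81 / (19/18)
S = 1458/19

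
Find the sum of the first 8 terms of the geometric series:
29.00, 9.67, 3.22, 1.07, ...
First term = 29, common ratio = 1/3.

Sₙ = a(1 - rⁿ) / (1 - r)
S_8 = 29(1 - (1/3)^8) / (1 - (1/3))
S_8 = 29(1 - (1/6561)) / (2/3)
S_8 = 95120/2187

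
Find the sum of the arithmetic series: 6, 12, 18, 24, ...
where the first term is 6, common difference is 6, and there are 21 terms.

Sₙ = n/2 × (first + last)
Last term = a + (n-1)d = 6 + (21-1)×6 = 126
S_21 = 21/2 × (6 + 126)
S_21 = 21/2 × 132 = 1386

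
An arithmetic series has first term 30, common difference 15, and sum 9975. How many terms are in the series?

Using S = n/2 × [2a + (n-1)d]
9975 = n/2 × [2(30) + (n-1)(15)]
9975 = n/2 × [60 + 15n - 15]
19950 = n × [45 + 15n]
15n² + (45)n - 19950 = 0
Discriminant: Δ = (45)² - 4(15)(-19950) = 2025 + 1197000 = 1199025
√Δ = 1095
n = [-(45) + √Δ] / (2·15) = (-45 + 1095) / 30 = 1050 / 30 = 35
(The negative root is discarded since n must be a positive integer.)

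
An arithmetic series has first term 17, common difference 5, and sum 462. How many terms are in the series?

Using S = n/2 × [2a + (n-1)d]
462 = n/2 × [2(17) + (n-1)(5)]
462 = n/2 × [34 + 5n - 5]
924 = n × [29 + 5n]
5n² + (29)n - 924 = 0
Discriminant: Δ = (29)² - 4(5)(-924) = 841 + 18480 = 19321
√Δ = 139
n = [-(29) + √Δ] / (2·5) = (-29 + 139) / 10 = 110 / 10 = 11
(The negative root is discarded since n must be a positive integer.)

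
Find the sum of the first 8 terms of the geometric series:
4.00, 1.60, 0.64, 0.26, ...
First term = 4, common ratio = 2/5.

Sₙ = a(1 - rⁿ) / (1 - r)
S_8 = 4(1 - (2/5)^8) / (1 - (2/5))
S_8 = 4(1 - (256/390625)) / (3/5)
S_8 = 520492/78125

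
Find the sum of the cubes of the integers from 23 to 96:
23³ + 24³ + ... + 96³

Use ∑_{k=1}^{n} k³ = [n(n+1)/2]², then subtract the first 22 terms.
∑_{k=1}^{96} k³ = [96×97/2]² = 4656² = 21678336
∑_{k=1}^{22} k³ = [22×23/2]² = 253² = 64009
∑_{k=23}^{96} k³ = 21678336 - 64009 = 21614327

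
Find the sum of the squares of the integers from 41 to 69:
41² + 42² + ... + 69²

Use ∑_{k=1}^{n} k² = n(n+1)(2n+1)/6, then subtract the first 40 terms.
∑_{k=1}^{69} k² = 69×70×139/6 = 111895
∑_{k=1}^{40} k² = 40×41×81/6 = 22140
∑_{k=41}^{69} k² = 111895 - 22140 = 89755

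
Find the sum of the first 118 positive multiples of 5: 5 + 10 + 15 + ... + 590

Factor out 5: = 5(1 + 2 + ... + 118) = 5 × n(n+1)/2
= 5 × 118×119/2
= 5 × 7021
= 35105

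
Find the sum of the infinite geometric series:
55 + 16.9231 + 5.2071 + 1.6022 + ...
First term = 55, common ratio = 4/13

For |r| < 1, S = a / (1 - r)
S = 55 / (1 - (4/13))
S = 55 / (9/13)
S = 715/9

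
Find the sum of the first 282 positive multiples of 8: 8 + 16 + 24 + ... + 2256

Factor out 8: = 8(1 + 2 + ... + 282) = 8 × n(n+1)/2
= 8 × 282×283/2
= 8 × 39903
= 319224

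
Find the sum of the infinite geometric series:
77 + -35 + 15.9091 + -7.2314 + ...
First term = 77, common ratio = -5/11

For |r| < 1, S = a / (1 - r)
S = 77 / (1 - (-5/11))
S = 77 / (16/11)
S = 847/16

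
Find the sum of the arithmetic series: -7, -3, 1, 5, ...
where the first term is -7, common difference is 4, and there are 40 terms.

Sₙ = n/2 × (first + last)
Last term = a + (n-1)d = -7 + (40-1)×4 = 149
S_40 = 40/2 × (-7 + 149)
S_40 = 40/2 × 142 = 2840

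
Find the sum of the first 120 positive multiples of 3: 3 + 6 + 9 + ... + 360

Factor out 3: = 3(1 + 2 + ... + 120) = 3 × n(n+1)/2
= 3 × 120×121/2
= 3 × 7260
= 21780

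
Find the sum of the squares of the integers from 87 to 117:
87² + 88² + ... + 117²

Use ∑_{k=1}^{n} k² = n(n+1)(2n+1)/6, then subtract the first 86 terms.
∑_{k=1}^{117} k² = 117×118×235/6 = 540735
∑_{k=1}^{86} k² = 86×87×173/6 = 215731
∑_{k=87}^{117} k² = 540735 - 215731 = 325004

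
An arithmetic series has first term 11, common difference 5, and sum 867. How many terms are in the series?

Using S = n/2 × [2a + (n-1)d]
867 = n/2 × [2(11) + (n-1)(5)]
867 = n/2 × [22 + 5n - 5]
1734 = n × [17 + 5n]
5n² + (17)n - 1734 = 0
Discriminant: Δ = (17)² - 4(5)(-1734) = 289 + 34680 = 34969
√Δ = 187
n = [-(17) + √Δ] / (2·5) = (-17 + 187) / 10 = 170 / 10 = 17
(The negative root is discarded since n must be a positive integer.)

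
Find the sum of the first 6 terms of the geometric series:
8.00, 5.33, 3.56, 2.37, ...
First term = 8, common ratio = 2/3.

Sₙ = a(1 - rⁿ) / (1 - r)
S_6 = 8(1 - (2/3)^6) / (1 - (2/3))
S_6 = 8(1 - (64/729)) / (1/3)
S_6 = 5320/243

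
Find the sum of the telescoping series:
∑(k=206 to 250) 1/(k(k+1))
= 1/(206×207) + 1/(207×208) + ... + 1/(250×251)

Partial fractions: 1/(k(k+1)) = 1/k - 1/(k+1)
The series telescopes:
= (1/206 - 1/207) + (1/207 - 1/208) + ... + (1/250 - 1/251)
= 1/206 - 1/251
= 45/51706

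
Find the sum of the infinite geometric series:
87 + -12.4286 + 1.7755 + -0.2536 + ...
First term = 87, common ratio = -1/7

For |r| < 1, S = a / (1 - r)
S = 87 / (1 - (-1/7))
S = 87 / (8/7)
S = 609/8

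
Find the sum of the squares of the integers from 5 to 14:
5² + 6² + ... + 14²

Use ∑_{k=1}^{n} k² = n(n+1)(2n+1)/6, then subtract the first 4 terms.
∑_{k=1}^{14} k² = 14×15×29/6 = 1015
∑_{k=1}^{4} k² = 4×5×9/6 = 30
∑_{k=5}^{14} k² = 1015 - 30 = 985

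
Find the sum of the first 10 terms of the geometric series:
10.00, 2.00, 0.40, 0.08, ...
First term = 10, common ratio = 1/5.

Sₙ = a(1 - rⁿ) / (1 - r)
S_10 = 10(1 - (1/5)^10) / (1 - (1/5))
S_10 = 10(1 - (1/9765625)) / (4/5)
S_10 = 4882812/390625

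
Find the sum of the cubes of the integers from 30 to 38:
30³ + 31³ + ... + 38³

Use ∑_{k=1}^{n} k³ = [n(n+1)/2]², then subtract the first 29 terms.
∑_{k=1}^{38} k³ = [38×39/2]² = 741² = 549081
∑_{k=1}^{29} k³ = [29×30/2]² = 435² = 189225
∑_{k=30}^{38} k³ = 549081 - 189225 = 359856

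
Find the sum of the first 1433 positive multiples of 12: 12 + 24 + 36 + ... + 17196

Factor out 12: = 12(1 + 2 + ... + 1433) = 12 × n(n+1)/2
= 12 × 1433×1434/2
= 12 × 1027461
= 12329532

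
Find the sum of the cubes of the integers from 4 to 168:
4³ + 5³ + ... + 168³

Use ∑_{k=1}^{n} k³ = [n(n+1)/2]², then subtract the first 3 terms.
∑_{k=1}^{168} k³ = [168×169/2]² = 14196² = 201526416
∑_{k=1}^{3} k³ = [3×4/2]² = 6² = 36
∑_{k=4}^{168} k³ = 201526416 - 36 = 201526380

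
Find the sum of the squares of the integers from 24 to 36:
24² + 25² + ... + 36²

Use ∑_{k=1}^{n} k² = n(n+1)(2n+1)/6, then subtract the first 23 terms.
∑_{k=1}^{36} k² = 36×37×73/6 = 16206
∑_{k=1}^{23} k² = 23×24×47/6 = 4324
∑_{k=24}^{36} k² = 16206 - 4324 = 11882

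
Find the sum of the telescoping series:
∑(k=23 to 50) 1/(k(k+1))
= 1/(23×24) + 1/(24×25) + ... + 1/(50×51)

Partial fractions: 1/(k(k+1)) = 1/k - 1/(k+1)
The series telescopes:
= (1/23 - 1/24) + (1/24 - 1/25) + ... + (1/50 - 1/51)
= 1/23 - 1/51
= 28/1173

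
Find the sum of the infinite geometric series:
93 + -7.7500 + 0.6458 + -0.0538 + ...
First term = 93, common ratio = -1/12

For |r| < 1, S = a / (1 - r)
S = 93 / (1 - (-1/12))
S = 93 / (13/12)
S = 1116/13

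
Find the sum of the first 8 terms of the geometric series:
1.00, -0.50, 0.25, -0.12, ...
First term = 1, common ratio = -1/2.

Sₙ = a(1 - rⁿ) / (1 - r)
S_8 = 1(1 - (-1/2)^8) / (1 - (-1/2))
S_8 = 1(1 - (1/256)) / (3/2)
S_8 = 85/128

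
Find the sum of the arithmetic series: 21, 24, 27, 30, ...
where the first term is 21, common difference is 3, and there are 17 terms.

Sₙ = n/2 × (first + last)
Last term = a + (n-1)d = 21 + (17-1)×3 = 69
S_17 = 17/2 × (21 + 69)
S_17 = 17/2 × 90 = 765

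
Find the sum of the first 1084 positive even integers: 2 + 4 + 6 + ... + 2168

Sum of first n even numbers = n(n+1)
= 1084×1085
= 1176140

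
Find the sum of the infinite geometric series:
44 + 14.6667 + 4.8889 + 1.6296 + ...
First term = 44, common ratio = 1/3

For |r| < 1, S = a / (1 - r)
S = 44 / (1 - (1/3))
S = 44 / (2/3)
S = 66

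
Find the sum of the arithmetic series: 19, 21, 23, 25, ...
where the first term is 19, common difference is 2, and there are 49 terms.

Sₙ = n/2 × (first + last)
Last term = a + (n-1)d = 19 + (49-1)×2 = 115
S_49 = 49/2 × (19 + 115)
S_49 = 49/2 × 134 = 3283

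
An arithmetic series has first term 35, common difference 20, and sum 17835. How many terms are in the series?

Using S = n/2 × [2a + (n-1)d]
17835 = n/2 × [2(35) + (n-1)(20)]
17835 = n/2 × [70 + 20n - 20]
35670 = n × [50 + 20n]
20n² + (50)n - 35670 = 0
Discriminant: Δ = (50)² - 4(20)(-35670) = 2500 + 2853600 = 2856100
√Δ = 1690
n = [-(50) + √Δ] / (2·20) = (-50 + 1690) / 40 = 1640 / 40 = 41
(The negative root is discarded since n must be a positive integer.)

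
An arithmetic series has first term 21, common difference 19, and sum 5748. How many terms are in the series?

Using S = n/2 × [2a + (n-1)d]
5748 = n/2 × [2(21) + (n-1)(19)]
5748 = n/2 × [42 + 19n - 19]
11496 = n × [23 + 19n]
19n² + (23)n - 11496 = 0
Discriminant: Δ = (23)² - 4(19)(-11496) = 529 + 873696 = 874225
√Δ = 935
n = [-(23) + √Δ] / (2·19) = (-23 + 935) / 38 = 912 / 38 = 24
(The negative root is discarded since n must be a positive integer.)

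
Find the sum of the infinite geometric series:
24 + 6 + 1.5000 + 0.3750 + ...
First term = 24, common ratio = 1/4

For |r| < 1, S = a / (1 - r)
S = 24 / (1 - (1/4))
S = 24 / (3/4)
S = 32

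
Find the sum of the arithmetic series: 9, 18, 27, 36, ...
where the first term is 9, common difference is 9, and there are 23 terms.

Sₙ = n/2 × (first + last)
Last term = a + (n-1)d = 9 + (23-1)×9 = 207
S_23 = 23/2 × (9 + 207)
S_23 = 23/2 × 216 = 2484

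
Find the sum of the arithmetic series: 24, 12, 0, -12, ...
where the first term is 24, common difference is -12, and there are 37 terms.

Sₙ = n/2 × (first + last)
Last term = a + (n-1)d = 24 + (37-1)×(-12) = -408
S_37 = 37/2 × (24 + (-408))
S_37 = 37/2 × (-384) = -7104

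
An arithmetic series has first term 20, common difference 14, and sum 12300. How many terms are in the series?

Using S = n/2 × [2a + (n-1)d]
12300 = n/2 × [2(20) + (n-1)(14)]
12300 = n/2 × [40 + 14n - 14]
24600 = n × [26 + 14n]
14n² + (26)n - 24600 = 0
Discriminant: Δ = (26)² - 4(14)(-24600) = 676 + 1377600 = 1378276
√Δ = 1174
n = [-(26) + √Δ] / (2·14) = (-26 + 1174) / 28 = 1148 / 28 = 41
(The negative root is discarded since n must be a positive integer.)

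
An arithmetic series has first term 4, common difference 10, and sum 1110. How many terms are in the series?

Using S = n/2 × [2a + (n-1)d]
1110 = n/2 × [2(4) + (n-1)(10)]
1110 = n/2 × [8 + 10n - 10]
2220 = n × [-2 + 10n]
10n² + (-2)n - 2220 = 0
Discriminant: Δ = (-2)² - 4(10)(-2220) = 4 + 88800 = 88804
√Δ = 298
n = [-(-2) + √Δ] / (2·10) = (2 + 298) / 20 = 300 / 20 = 15
(The negative root is discarded since n must be a positive integer.)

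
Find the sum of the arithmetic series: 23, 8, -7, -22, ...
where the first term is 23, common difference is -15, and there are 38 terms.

Sₙ = n/2 × (first + last)
Last term = a + (n-1)d = 23 + (38-1)×(-15) = -532
S_38 = 38/2 × (23 + (-532))
S_38 = 38/2 × (-509) = -9671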